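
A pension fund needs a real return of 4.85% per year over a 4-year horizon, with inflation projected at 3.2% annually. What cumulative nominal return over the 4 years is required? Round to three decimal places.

Required annual nominal rate: (1+4.85%)(1+3.2%) − 1 = 8.2052%.
Cumulative over 4 years: (1 + 0.082052)^4 − 1 ≈ 0.37086.

37.086%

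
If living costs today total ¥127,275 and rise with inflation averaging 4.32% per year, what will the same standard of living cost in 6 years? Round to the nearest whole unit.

¥164,040

Cumulative price-level factor: (1+4.32%)^6 ≈ 1.2888591834.
The nominal amount required is ¥127,275 scaled up by that factor.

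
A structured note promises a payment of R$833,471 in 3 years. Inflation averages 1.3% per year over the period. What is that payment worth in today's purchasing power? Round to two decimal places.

R$801,792.81

Price-level factor over 3 years: (1 + 1.3%)^3 = 1.039509197.
Purchasing power today: R$833,471 divided by that factor.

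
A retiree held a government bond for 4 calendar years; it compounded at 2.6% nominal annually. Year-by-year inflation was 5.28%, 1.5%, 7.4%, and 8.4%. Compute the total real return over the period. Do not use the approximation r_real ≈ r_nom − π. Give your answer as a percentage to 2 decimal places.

Cumulative inflation factor: 1.0528 × 1.015 × 1.074 × 1.084 ≈ 1.24407.
Nominal growth factor: 1.10813. Real growth factor = 1.10813 / 1.24407 ≈ 0.89073.
Total real return ≈ -10.9274%.

-10.93%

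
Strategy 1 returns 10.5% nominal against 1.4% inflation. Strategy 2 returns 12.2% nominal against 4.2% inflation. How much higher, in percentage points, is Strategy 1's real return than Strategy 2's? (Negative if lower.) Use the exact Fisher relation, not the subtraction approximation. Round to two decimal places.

Strategy 1 real return: 1.105/1.014 − 1 = 8.974%.
Strategy 2 real return: 1.122/1.042 − 1 = 7.678%.
Difference: 8.974 − 7.678 = 1.296 pp.

1.30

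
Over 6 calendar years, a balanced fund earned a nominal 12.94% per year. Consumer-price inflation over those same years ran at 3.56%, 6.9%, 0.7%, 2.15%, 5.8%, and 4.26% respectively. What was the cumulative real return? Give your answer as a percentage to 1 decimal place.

Cumulative inflation factor: 1.0356 × 1.069 × 1.007 × 1.0215 × 1.058 × 1.0426 ≈ 1.25615.
Nominal growth factor: 2.07533. Real growth factor = 2.07533 / 1.25615 ≈ 1.65214.
Total real return ≈ 65.2136%.

65.2%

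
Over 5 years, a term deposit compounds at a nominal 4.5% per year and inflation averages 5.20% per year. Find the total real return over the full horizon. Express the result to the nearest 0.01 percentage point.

The annual real rate is (1+4.5%)/(1+5.20%) − 1 = -0.6654%.
Compounded over 5 years: (1 + -0.006654)^5 − 1 ≈ -0.03283.

-3.28%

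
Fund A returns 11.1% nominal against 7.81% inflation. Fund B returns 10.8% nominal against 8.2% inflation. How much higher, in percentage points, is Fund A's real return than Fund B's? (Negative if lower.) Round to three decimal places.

Fund A real return: 1.111/1.0781 − 1 = 3.0517%.
Fund B real return: 1.108/1.082 − 1 = 2.4030%.
Difference: 3.0517 − 2.4030 = 0.6487 pp.

0.649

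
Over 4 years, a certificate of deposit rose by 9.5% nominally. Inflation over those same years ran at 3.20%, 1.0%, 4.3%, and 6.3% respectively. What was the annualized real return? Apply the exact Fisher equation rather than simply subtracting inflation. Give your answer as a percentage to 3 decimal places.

-1.338%

Cumulative inflation factor: 1.0320 × 1.010 × 1.043 × 1.063 ≈ 1.15563.
Nominal growth factor: 1.09500. Real growth factor = 1.09500 / 1.15563 ≈ 0.94754.
Annualized: 0.94754^(1/4) − 1 ≈ -0.01338.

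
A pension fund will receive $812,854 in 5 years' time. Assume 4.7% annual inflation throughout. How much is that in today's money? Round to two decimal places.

Price-level factor over 5 years: (1 + 4.7%)^5 ≈ 1.2581528578.
Purchasing power today: $812,854 divided by that factor.

$646,069.35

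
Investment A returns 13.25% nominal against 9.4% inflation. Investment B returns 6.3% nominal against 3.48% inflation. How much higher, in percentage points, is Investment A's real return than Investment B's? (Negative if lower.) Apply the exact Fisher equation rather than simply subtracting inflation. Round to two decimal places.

0.79

Investment A real return: 1.1325/1.094 − 1 = 3.519%.
Investment B real return: 1.063/1.0348 − 1 = 2.725%.
Difference: 3.519 − 2.725 = 0.794 pp.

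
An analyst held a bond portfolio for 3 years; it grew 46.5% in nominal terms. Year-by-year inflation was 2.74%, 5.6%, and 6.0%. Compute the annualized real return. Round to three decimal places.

8.403%

Cumulative inflation factor: 1.0274 × 1.056 × 1.060 ≈ 1.15003.
Nominal growth factor: 1.46500. Real growth factor = 1.46500 / 1.15003 ≈ 1.27388.
Annualized: 1.27388^(1/3) − 1 ≈ 0.08403.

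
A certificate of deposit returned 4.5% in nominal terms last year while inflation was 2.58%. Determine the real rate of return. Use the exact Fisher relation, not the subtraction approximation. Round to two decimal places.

Real return via the Fisher equation: (1 + 4.5%)/(1 + 2.58%) − 1 = 1.045/1.0258 − 1 ≈ 0.01872.

1.87%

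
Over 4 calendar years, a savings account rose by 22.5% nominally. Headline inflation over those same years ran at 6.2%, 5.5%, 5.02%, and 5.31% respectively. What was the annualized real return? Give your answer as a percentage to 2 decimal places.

Cumulative inflation factor: 1.062 × 1.055 × 1.0502 × 1.0531 ≈ 1.23913.
Nominal growth factor: 1.22500. Real growth factor = 1.22500 / 1.23913 ≈ 0.98859.
Annualized: 0.98859^(1/4) − 1 ≈ -0.00286.

-0.29%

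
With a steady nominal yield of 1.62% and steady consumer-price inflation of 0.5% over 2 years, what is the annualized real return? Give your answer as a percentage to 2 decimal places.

1.11%

With constant rates the annual real return is the same each year: (1+1.62%)/(1+0.5%) − 1 = 0.01114.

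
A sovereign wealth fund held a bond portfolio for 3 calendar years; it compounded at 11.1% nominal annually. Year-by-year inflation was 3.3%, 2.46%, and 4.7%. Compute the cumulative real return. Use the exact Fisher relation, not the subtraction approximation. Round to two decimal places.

23.75%

Cumulative inflation factor: 1.033 × 1.0246 × 1.047 ≈ 1.10816.
Nominal growth factor: 1.37133. Real growth factor = 1.37133 / 1.10816 ≈ 1.23749.
Total real return ≈ 23.7488%.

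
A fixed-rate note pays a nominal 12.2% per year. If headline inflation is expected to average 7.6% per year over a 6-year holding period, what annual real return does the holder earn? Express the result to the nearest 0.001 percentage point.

With constant rates the annual real return is the same each year: (1+12.2%)/(1+7.6%) − 1 = 0.04275.

4.275%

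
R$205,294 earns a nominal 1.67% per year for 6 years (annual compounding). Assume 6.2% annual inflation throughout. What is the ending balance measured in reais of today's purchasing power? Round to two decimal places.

R$158,046.94

Nominal value at maturity: R$205,294 × (1 + 1.67%)^6 ≈ R$226,742.64.
Price-level factor over 6 years: (1 + 6.2%)^6 ≈ 1.4346537586.
The maturity value deflated by that factor is the answer in today's purchasing power.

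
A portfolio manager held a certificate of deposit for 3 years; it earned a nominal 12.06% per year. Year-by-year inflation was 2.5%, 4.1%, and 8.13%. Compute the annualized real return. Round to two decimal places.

Cumulative inflation factor: 1.025 × 1.041 × 1.0813 ≈ 1.15377.
Nominal growth factor: 1.40719. Real growth factor = 1.40719 / 1.15377 ≈ 1.21964.
Annualized: 1.21964^(1/3) − 1 ≈ 0.06842.

6.84%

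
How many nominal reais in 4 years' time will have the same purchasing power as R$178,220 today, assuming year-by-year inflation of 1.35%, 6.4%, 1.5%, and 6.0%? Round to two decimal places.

Cumulative price-level factor: 1.0135 × 1.064 × 1.015 × 1.060 = 1.1602118276.
The nominal amount required is R$178,220 scaled up by that factor.

R$206,772.95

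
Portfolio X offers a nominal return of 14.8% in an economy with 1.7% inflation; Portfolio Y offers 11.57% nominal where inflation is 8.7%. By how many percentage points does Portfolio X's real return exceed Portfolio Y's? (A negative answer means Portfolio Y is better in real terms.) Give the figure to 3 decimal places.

10.241

Portfolio X real return: 1.148/1.017 − 1 = 12.8810%.
Portfolio Y real return: 1.1157/1.087 − 1 = 2.6403%.
Difference: 12.8810 − 2.6403 = 10.2407 pp.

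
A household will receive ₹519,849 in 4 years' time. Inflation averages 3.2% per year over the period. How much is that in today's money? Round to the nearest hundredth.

₹458,309.04

Price-level factor over 4 years: (1 + 3.2%)^4 ≈ 1.1342761206.
Purchasing power today: ₹519,849 divided by that factor.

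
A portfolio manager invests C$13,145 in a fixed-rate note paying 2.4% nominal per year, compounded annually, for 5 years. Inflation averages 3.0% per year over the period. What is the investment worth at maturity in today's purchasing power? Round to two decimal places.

Nominal value at maturity: C$13,145 × (1 + 2.4%)^5 ≈ C$14,799.95.
Price-level factor over 5 years: (1 + 3.0%)^5 = 1.1592740743.
Dividing the nominal maturity value by the price-level factor gives the value in today's money.

C$12,766.57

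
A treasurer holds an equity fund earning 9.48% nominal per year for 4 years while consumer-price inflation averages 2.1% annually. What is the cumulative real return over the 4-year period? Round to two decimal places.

32.20%

The annual real rate is (1+9.48%)/(1+2.1%) − 1 = 7.2282%.
Compounded over 4 years: (1 + 0.072282)^4 − 1 ≈ 0.32201.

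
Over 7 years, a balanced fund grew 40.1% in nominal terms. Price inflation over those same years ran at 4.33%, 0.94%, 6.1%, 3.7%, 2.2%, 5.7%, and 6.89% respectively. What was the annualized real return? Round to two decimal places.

0.66%

Cumulative inflation factor: 1.0433 × 1.0094 × 1.061 × 1.037 × 1.022 × 1.057 × 1.0689 ≈ 1.33792.
Nominal growth factor: 1.40100. Real growth factor = 1.40100 / 1.33792 ≈ 1.04715.
Annualized: 1.04715^(1/7) − 1 ≈ 0.00660.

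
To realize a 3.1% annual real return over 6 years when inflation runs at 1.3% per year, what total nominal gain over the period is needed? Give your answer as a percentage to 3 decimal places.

29.780%

Required annual nominal rate: (1+3.1%)(1+1.3%) − 1 = 4.4403%.
Cumulative over 6 years: (1 + 0.044403)^6 − 1 ≈ 0.29780.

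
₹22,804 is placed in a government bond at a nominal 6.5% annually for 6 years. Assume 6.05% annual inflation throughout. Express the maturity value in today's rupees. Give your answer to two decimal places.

₹23,390.78

Nominal value at maturity: ₹22,804 × (1 + 6.5%)^6 ≈ ₹33,274.28.
Price-level factor over 6 years: (1 + 6.05%)^6 ≈ 1.4225385263.
Dividing the nominal maturity value by the price-level factor gives the value in today's money.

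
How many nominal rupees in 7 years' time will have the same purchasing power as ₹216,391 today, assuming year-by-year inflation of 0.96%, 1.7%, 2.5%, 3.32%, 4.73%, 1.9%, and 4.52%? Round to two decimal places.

Cumulative price-level factor: 1.0096 × 1.017 × 1.025 × 1.0332 × 1.0473 × 1.019 × 1.0452 ≈ 1.2128951133.
The nominal amount required is ₹216,391 scaled up by that factor.

₹262,459.59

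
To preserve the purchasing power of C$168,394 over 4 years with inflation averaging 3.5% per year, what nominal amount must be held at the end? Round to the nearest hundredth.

Cumulative price-level factor: (1+3.5%)^4 ≈ 1.1475230006.
Multiplying C$168,394 by the price-level factor gives the future nominal sum.

C$193,235.99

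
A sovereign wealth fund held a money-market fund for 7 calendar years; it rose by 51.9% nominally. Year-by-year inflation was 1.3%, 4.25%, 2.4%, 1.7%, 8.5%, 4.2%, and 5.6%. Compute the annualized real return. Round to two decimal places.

2.10%

Cumulative inflation factor: 1.013 × 1.0425 × 1.024 × 1.017 × 1.085 × 1.042 × 1.056 ≈ 1.31301.
Nominal growth factor: 1.51900. Real growth factor = 1.51900 / 1.31301 ≈ 1.15688.
Annualized: 1.15688^(1/7) − 1 ≈ 0.02104.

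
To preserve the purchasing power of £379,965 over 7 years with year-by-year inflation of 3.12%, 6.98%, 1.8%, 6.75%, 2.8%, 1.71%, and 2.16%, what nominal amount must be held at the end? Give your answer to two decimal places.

£486,566.73

Cumulative price-level factor: 1.0312 × 1.0698 × 1.018 × 1.0675 × 1.028 × 1.0171 × 1.0216 ≈ 1.2805567002.
Multiplying £379,965 by the price-level factor gives the future nominal sum.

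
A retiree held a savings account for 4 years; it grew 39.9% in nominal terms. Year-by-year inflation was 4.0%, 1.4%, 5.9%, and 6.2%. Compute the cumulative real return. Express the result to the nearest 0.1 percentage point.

18.0%

Cumulative inflation factor: 1.040 × 1.014 × 1.059 × 1.062 ≈ 1.18602.
Nominal growth factor: 1.39900. Real growth factor = 1.39900 / 1.18602 ≈ 1.17958.
Total real return ≈ 17.9576%.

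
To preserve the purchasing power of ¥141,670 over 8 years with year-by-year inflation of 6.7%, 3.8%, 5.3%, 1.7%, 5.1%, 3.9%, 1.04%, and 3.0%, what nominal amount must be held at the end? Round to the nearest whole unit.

¥190,958

Cumulative price-level factor: 1.067 × 1.038 × 1.053 × 1.017 × 1.051 × 1.039 × 1.0104 × 1.030 ≈ 1.3479069819.
The nominal amount required is ¥141,670 scaled up by that factor.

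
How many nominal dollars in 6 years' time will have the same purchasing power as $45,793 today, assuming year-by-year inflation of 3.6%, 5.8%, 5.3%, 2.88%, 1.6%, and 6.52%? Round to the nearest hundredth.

$58,847.59

Cumulative price-level factor: 1.036 × 1.058 × 1.053 × 1.0288 × 1.016 × 1.0652 ≈ 1.2850783754.
Multiplying $45,793 by the price-level factor gives the future nominal sum.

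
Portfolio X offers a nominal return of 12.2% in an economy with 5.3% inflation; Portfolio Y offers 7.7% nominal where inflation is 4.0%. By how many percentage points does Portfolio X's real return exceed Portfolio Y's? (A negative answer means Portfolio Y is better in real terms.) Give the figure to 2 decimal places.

Portfolio X real return: 1.122/1.053 − 1 = 6.553%.
Portfolio Y real return: 1.077/1.040 − 1 = 3.558%.
Difference: 6.553 − 3.558 = 2.995 pp.

3.00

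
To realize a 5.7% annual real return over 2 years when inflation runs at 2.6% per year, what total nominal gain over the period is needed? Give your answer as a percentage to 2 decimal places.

Required annual nominal rate: (1+5.7%)(1+2.6%) − 1 = 8.4482%.
Cumulative over 2 years: (1 + 0.084482)^2 − 1 ≈ 0.17610.

17.61%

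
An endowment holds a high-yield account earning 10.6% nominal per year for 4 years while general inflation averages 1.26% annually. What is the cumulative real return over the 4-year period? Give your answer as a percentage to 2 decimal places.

42.32%

The annual real rate is (1+10.6%)/(1+1.26%) − 1 = 9.2238%.
Compounded over 4 years: (1 + 0.092238)^4 − 1 ≈ 0.42321.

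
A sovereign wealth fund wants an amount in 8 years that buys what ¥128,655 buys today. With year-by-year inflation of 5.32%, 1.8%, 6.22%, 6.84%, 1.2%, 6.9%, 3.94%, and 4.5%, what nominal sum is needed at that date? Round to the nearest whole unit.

Cumulative price-level factor: 1.0532 × 1.018 × 1.0622 × 1.0684 × 1.012 × 1.069 × 1.0394 × 1.045 ≈ 1.4297365692.
The nominal amount required is ¥128,655 scaled up by that factor.

¥183,943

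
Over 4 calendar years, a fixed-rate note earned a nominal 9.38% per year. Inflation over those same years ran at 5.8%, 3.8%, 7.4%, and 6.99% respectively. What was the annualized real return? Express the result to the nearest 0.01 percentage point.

Cumulative inflation factor: 1.058 × 1.038 × 1.074 × 1.0699 ≈ 1.26192.
Nominal growth factor: 1.43137. Real growth factor = 1.43137 / 1.26192 ≈ 1.13428.
Annualized: 1.13428^(1/4) − 1 ≈ 0.03200.

3.20%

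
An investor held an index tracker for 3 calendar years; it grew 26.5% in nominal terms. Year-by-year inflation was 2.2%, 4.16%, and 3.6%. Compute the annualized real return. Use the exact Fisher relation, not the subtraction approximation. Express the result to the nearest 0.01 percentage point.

Cumulative inflation factor: 1.022 × 1.0416 × 1.036 ≈ 1.10284.
Nominal growth factor: 1.26500. Real growth factor = 1.26500 / 1.10284 ≈ 1.14704.
Annualized: 1.14704^(1/3) − 1 ≈ 0.04679.

4.68%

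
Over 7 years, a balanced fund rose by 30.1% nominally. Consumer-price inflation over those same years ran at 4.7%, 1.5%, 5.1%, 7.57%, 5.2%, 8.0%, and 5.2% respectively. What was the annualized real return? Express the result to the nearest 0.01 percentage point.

Cumulative inflation factor: 1.047 × 1.015 × 1.051 × 1.0757 × 1.052 × 1.080 × 1.052 ≈ 1.43602.
Nominal growth factor: 1.30100. Real growth factor = 1.30100 / 1.43602 ≈ 0.90597.
Annualized: 0.90597^(1/7) − 1 ≈ -0.01401.

-1.40%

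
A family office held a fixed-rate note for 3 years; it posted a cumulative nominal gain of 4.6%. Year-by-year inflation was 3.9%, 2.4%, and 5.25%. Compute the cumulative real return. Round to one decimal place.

-6.6%

Cumulative inflation factor: 1.039 × 1.024 × 1.0525 ≈ 1.11979.
Nominal growth factor: 1.04600. Real growth factor = 1.04600 / 1.11979 ≈ 0.93410.
Total real return ≈ -6.5898%.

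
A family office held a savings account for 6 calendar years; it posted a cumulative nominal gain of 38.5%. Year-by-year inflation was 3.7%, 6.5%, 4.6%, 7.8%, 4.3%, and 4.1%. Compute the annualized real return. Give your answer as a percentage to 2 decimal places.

0.40%

Cumulative inflation factor: 1.037 × 1.065 × 1.046 × 1.078 × 1.043 × 1.041 ≈ 1.35212.
Nominal growth factor: 1.38500. Real growth factor = 1.38500 / 1.35212 ≈ 1.02432.
Annualized: 1.02432^(1/6) − 1 ≈ 0.00401.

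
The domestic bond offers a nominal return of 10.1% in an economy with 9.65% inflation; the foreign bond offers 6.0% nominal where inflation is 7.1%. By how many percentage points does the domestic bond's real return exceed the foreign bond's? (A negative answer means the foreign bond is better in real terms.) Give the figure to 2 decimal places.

The domestic bond real return: 1.101/1.0965 − 1 = 0.410%.
The foreign bond real return: 1.060/1.071 − 1 = -1.027%.
Difference: 0.410 − (-1.027) = 1.437 pp.

1.44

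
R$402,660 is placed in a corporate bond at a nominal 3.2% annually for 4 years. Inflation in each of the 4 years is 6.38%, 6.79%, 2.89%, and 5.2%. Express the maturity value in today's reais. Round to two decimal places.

Nominal value at maturity: R$402,660 × (1 + 3.2%)^4 ≈ R$456,727.62.
Price-level factor over 4 years: 1.0638 × 1.0679 × 1.0289 × 1.052 ≈ 1.2296442393.
The maturity value deflated by that factor is the answer in today's purchasing power.

R$371,430.70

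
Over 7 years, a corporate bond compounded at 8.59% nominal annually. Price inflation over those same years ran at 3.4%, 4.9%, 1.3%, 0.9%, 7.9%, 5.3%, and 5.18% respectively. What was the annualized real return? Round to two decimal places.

Cumulative inflation factor: 1.034 × 1.049 × 1.013 × 1.009 × 1.079 × 1.053 × 1.0518 ≈ 1.32489.
Nominal growth factor: 1.78045. Real growth factor = 1.78045 / 1.32489 ≈ 1.34385.
Annualized: 1.34385^(1/7) − 1 ≈ 0.04312.

4.31%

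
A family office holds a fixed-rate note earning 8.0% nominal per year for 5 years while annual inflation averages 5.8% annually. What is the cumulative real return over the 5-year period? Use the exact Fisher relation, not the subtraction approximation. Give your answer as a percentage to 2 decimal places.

The annual real rate is (1+8.0%)/(1+5.8%) − 1 = 2.0794%.
Compounded over 5 years: (1 + 0.020794)^5 − 1 ≈ 0.10838.

10.84%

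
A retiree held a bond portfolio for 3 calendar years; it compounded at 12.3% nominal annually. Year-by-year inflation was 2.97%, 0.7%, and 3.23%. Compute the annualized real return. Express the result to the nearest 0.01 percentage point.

9.78%

Cumulative inflation factor: 1.0297 × 1.007 × 1.0323 ≈ 1.07040.
Nominal growth factor: 1.41625. Real growth factor = 1.41625 / 1.07040 ≈ 1.32310.
Annualized: 1.32310^(1/3) − 1 ≈ 0.09782.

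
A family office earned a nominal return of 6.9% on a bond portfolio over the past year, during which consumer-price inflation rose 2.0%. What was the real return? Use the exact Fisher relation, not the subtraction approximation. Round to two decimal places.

Real return via the Fisher equation: (1 + 6.9%)/(1 + 2.0%) − 1 = 1.069/1.020 − 1 ≈ 0.04804.

4.80%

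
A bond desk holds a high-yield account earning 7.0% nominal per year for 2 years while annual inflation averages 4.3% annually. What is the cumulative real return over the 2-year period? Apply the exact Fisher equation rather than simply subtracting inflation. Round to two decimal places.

5.24%

The annual real rate is (1+7.0%)/(1+4.3%) − 1 = 2.5887%.
Compounded over 2 years: (1 + 0.025887)^2 − 1 ≈ 0.05244.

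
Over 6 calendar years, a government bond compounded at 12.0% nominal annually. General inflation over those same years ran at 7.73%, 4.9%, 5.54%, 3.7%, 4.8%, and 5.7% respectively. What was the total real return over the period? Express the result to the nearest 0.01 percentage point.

44.07%

Cumulative inflation factor: 1.0773 × 1.049 × 1.0554 × 1.037 × 1.048 × 1.057 ≈ 1.37007.
Nominal growth factor: 1.97382. Real growth factor = 1.97382 / 1.37007 ≈ 1.44067.
Total real return ≈ 44.0668%.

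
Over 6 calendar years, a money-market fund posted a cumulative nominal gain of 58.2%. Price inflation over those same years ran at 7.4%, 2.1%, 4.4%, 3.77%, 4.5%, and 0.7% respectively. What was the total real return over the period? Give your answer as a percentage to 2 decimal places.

26.55%

Cumulative inflation factor: 1.074 × 1.021 × 1.044 × 1.0377 × 1.045 × 1.007 ≈ 1.25011.
Nominal growth factor: 1.58200. Real growth factor = 1.58200 / 1.25011 ≈ 1.26549.
Total real return ≈ 26.5489%.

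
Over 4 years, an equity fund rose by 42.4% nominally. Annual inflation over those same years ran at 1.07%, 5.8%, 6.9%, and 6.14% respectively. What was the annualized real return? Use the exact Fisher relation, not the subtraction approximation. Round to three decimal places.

Cumulative inflation factor: 1.0107 × 1.058 × 1.069 × 1.0614 ≈ 1.21329.
Nominal growth factor: 1.42400. Real growth factor = 1.42400 / 1.21329 ≈ 1.17367.
Annualized: 1.17367^(1/4) − 1 ≈ 0.04085.

4.085%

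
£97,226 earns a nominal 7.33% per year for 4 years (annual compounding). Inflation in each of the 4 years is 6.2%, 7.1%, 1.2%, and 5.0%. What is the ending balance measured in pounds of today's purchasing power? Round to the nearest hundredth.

Nominal value at maturity: £97,226 × (1 + 7.33%)^4 ≈ £129,022.94.
Price-level factor over 4 years: 1.062 × 1.071 × 1.012 × 1.050 = 1.2086033652.
Dividing the nominal maturity value by the price-level factor gives the value in today's money.

£106,753.75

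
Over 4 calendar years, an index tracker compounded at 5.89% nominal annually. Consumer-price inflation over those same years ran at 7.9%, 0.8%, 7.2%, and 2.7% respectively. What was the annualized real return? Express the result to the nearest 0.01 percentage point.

Cumulative inflation factor: 1.079 × 1.008 × 1.072 × 1.027 ≈ 1.19742.
Nominal growth factor: 1.25724. Real growth factor = 1.25724 / 1.19742 ≈ 1.04996.
Annualized: 1.04996^(1/4) − 1 ≈ 0.01226.

1.23%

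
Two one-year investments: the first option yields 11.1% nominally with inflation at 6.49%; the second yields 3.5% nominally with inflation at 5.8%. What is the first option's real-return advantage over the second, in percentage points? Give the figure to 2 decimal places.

The first option real return: 1.111/1.0649 − 1 = 4.329%.
The second real return: 1.035/1.058 − 1 = -2.174%.
Difference: 4.329 − (-2.174) = 6.503 pp.

6.50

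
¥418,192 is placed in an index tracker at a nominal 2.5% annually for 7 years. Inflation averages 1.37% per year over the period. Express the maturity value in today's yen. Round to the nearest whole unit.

Nominal value at maturity: ¥418,192 × (1 + 2.5%)^7 ≈ ¥497,099.
Price-level factor over 7 years: (1 + 1.37%)^7 ≈ 1.0999327305.
Dividing the nominal maturity value by the price-level factor gives the value in today's money.

¥451,936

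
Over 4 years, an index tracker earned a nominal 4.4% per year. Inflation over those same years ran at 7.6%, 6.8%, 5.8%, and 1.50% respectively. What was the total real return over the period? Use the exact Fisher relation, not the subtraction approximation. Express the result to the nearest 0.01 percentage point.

Cumulative inflation factor: 1.076 × 1.068 × 1.058 × 1.0150 ≈ 1.23406.
Nominal growth factor: 1.18796. Real growth factor = 1.18796 / 1.23406 ≈ 0.96265.
Total real return ≈ -3.7354%.

-3.74%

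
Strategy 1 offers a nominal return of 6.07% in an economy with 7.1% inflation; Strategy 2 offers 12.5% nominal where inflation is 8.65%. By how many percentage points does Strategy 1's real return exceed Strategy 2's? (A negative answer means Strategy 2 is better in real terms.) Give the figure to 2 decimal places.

-4.51

Strategy 1 real return: 1.0607/1.071 − 1 = -0.962%.
Strategy 2 real return: 1.125/1.0865 − 1 = 3.543%.
Difference: -0.962 − 3.543 = -4.505 pp.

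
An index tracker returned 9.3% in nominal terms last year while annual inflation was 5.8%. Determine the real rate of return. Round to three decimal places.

Real return via the Fisher equation: (1 + 9.3%)/(1 + 5.8%) − 1 = 1.093/1.058 − 1 ≈ 0.03308.

3.308%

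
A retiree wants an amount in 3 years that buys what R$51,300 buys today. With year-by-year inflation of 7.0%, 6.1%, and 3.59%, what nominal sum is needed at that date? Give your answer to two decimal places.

R$60,330.14

Cumulative price-level factor: 1.070 × 1.061 × 1.0359 = 1.176026193.
The nominal amount required is R$51,300 scaled up by that factor.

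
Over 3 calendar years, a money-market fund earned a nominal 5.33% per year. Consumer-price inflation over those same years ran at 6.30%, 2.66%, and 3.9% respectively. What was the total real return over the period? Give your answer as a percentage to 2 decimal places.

Cumulative inflation factor: 1.0630 × 1.0266 × 1.039 ≈ 1.13384.
Nominal growth factor: 1.16857. Real growth factor = 1.16857 / 1.13384 ≈ 1.03064.
Total real return ≈ 3.0638%.

3.06%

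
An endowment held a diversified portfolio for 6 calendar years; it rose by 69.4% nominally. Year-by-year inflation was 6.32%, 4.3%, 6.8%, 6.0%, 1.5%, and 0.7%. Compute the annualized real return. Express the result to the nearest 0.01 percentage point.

Cumulative inflation factor: 1.0632 × 1.043 × 1.068 × 1.060 × 1.015 × 1.007 ≈ 1.28313.
Nominal growth factor: 1.69400. Real growth factor = 1.69400 / 1.28313 ≈ 1.32021.
Annualized: 1.32021^(1/6) − 1 ≈ 0.04739.

4.74%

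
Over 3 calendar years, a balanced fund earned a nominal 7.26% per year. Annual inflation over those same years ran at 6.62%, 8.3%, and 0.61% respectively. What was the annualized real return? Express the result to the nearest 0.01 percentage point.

Cumulative inflation factor: 1.0662 × 1.083 × 1.0061 ≈ 1.16174.
Nominal growth factor: 1.23399. Real growth factor = 1.23399 / 1.16174 ≈ 1.06220.
Annualized: 1.06220^(1/3) − 1 ≈ 0.02032.

2.03%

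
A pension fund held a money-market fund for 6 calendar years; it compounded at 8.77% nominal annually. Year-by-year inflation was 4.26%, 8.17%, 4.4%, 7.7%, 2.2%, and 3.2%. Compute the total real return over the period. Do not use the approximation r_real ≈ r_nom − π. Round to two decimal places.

Cumulative inflation factor: 1.0426 × 1.0817 × 1.044 × 1.077 × 1.022 × 1.032 ≈ 1.33743.
Nominal growth factor: 1.65598. Real growth factor = 1.65598 / 1.33743 ≈ 1.23818.
Total real return ≈ 23.8179%.

23.82%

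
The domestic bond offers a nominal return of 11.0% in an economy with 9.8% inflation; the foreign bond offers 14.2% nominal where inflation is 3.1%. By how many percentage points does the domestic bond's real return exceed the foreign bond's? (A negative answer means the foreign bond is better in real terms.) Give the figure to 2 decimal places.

The domestic bond real return: 1.110/1.098 − 1 = 1.093%.
The foreign bond real return: 1.142/1.031 − 1 = 10.766%.
Difference: 1.093 − 10.766 = -9.673 pp.

-9.67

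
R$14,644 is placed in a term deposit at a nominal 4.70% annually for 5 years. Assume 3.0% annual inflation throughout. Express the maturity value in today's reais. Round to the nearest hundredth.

Nominal value at maturity: R$14,644 × (1 + 4.70%)^5 ≈ R$18,424.39.
Price-level factor over 5 years: (1 + 3.0%)^5 = 1.1592740743.
The maturity value deflated by that factor is the answer in today's purchasing power.

R$15,893.04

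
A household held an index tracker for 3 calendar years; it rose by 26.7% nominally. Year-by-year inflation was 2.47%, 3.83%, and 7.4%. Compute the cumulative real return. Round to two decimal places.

Cumulative inflation factor: 1.0247 × 1.0383 × 1.074 ≈ 1.14268.
Nominal growth factor: 1.26700. Real growth factor = 1.26700 / 1.14268 ≈ 1.10880.
Total real return ≈ 10.8799%.

10.88%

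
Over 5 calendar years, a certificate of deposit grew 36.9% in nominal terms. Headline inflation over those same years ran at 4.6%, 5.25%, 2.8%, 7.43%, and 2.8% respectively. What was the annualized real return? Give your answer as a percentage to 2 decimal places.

Cumulative inflation factor: 1.046 × 1.0525 × 1.028 × 1.0743 × 1.028 ≈ 1.24987.
Nominal growth factor: 1.36900. Real growth factor = 1.36900 / 1.24987 ≈ 1.09531.
Annualized: 1.09531^(1/5) − 1 ≈ 0.01837.

1.84%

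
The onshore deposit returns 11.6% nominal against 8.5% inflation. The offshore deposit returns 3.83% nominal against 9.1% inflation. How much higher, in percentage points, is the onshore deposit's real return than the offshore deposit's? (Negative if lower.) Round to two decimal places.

7.69

The onshore deposit real return: 1.116/1.085 − 1 = 2.857%.
The offshore deposit real return: 1.0383/1.091 − 1 = -4.830%.
Difference: 2.857 − (-4.830) = 7.687 pp.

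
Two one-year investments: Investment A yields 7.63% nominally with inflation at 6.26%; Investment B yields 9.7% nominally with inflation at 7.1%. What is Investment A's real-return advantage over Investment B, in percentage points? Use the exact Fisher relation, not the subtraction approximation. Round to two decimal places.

-1.14

Investment A real return: 1.0763/1.0626 − 1 = 1.289%.
Investment B real return: 1.097/1.071 − 1 = 2.428%.
Difference: 1.289 − 2.428 = -1.139 pp.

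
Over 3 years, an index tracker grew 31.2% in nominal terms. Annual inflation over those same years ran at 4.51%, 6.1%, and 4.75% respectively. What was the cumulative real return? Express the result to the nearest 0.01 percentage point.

Cumulative inflation factor: 1.0451 × 1.061 × 1.0475 ≈ 1.16152.
Nominal growth factor: 1.31200. Real growth factor = 1.31200 / 1.16152 ≈ 1.12955.
Total real return ≈ 12.9553%.

12.96%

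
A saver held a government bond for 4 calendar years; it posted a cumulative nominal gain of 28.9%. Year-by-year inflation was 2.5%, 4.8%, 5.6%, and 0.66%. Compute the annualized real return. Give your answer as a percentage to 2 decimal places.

3.08%

Cumulative inflation factor: 1.025 × 1.048 × 1.056 × 1.0066 ≈ 1.14184.
Nominal growth factor: 1.28900. Real growth factor = 1.28900 / 1.14184 ≈ 1.12888.
Annualized: 1.12888^(1/4) − 1 ≈ 0.03077.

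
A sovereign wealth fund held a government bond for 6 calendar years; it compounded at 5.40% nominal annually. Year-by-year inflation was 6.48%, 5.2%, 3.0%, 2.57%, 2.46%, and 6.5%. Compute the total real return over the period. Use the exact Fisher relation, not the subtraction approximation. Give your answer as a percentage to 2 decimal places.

6.17%

Cumulative inflation factor: 1.0648 × 1.052 × 1.030 × 1.0257 × 1.0246 × 1.065 ≈ 1.29135.
Nominal growth factor: 1.37102. Real growth factor = 1.37102 / 1.29135 ≈ 1.06169.
Total real return ≈ 6.1692%.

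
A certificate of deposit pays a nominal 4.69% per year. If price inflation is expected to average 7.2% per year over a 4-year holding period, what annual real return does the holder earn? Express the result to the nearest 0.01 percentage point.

-2.34%

With constant rates the annual real return is the same each year: (1+4.69%)/(1+7.2%) − 1 = -0.02341.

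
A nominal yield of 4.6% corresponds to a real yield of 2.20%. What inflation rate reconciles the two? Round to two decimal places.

2.35%

From (1+r_nom) = (1+r_real)(1+π), we get 1+π = (1 + 4.6%)/(1 + 2.20%) = 1.046/1.0220 ≈ 1.02348.
So π ≈ 2.3483%.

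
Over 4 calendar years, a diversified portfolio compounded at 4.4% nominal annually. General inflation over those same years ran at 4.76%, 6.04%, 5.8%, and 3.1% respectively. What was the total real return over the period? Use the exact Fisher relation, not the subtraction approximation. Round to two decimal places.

-1.96%

Cumulative inflation factor: 1.0476 × 1.0604 × 1.058 × 1.031 ≈ 1.21174.
Nominal growth factor: 1.18796. Real growth factor = 1.18796 / 1.21174 ≈ 0.98038.
Total real return ≈ -1.9624%.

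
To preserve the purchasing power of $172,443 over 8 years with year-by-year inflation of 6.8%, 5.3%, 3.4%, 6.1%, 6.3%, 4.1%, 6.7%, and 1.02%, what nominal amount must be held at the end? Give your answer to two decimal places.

Cumulative price-level factor: 1.068 × 1.053 × 1.034 × 1.061 × 1.063 × 1.041 × 1.067 × 1.0102 ≈ 1.4716052353.
The nominal amount required is $172,443 scaled up by that factor.

$253,768.02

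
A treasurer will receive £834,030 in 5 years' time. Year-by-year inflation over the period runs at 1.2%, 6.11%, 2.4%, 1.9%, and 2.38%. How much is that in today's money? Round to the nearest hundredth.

Price-level factor over 5 years: 1.012 × 1.0611 × 1.024 × 1.019 × 1.0238 ≈ 1.1471655407.
Purchasing power today: £834,030 divided by that factor.

£727,035.44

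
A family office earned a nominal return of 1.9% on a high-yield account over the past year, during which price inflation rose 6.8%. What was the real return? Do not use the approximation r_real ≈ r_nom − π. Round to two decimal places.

-4.59%

Real return via the Fisher equation: (1 + 1.9%)/(1 + 6.8%) − 1 = 1.019/1.068 − 1 ≈ -0.04588.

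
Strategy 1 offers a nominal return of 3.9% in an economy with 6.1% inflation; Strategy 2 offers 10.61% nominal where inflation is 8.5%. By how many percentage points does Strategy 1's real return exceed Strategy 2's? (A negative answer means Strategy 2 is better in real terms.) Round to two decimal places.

-4.02

Strategy 1 real return: 1.039/1.061 − 1 = -2.074%.
Strategy 2 real return: 1.1061/1.085 − 1 = 1.945%.
Difference: -2.074 − 1.945 = -4.019 pp.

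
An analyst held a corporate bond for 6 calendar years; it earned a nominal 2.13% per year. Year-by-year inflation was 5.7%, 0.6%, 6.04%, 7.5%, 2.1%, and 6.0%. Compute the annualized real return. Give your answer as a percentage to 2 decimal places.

Cumulative inflation factor: 1.057 × 1.006 × 1.0604 × 1.075 × 1.021 × 1.060 ≈ 1.31185.
Nominal growth factor: 1.13480. Real growth factor = 1.13480 / 1.31185 ≈ 0.86504.
Annualized: 0.86504^(1/6) − 1 ≈ -0.02387.

-2.39%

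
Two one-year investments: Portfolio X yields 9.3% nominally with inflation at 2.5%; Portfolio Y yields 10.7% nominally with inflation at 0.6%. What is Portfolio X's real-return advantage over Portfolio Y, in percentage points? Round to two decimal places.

Portfolio X real return: 1.093/1.025 − 1 = 6.634%.
Portfolio Y real return: 1.107/1.006 − 1 = 10.040%.
Difference: 6.634 − 10.040 = -3.406 pp.

-3.41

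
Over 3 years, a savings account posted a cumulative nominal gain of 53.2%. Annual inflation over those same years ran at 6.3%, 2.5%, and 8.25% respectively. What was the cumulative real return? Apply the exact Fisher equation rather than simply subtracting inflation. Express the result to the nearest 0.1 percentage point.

Cumulative inflation factor: 1.063 × 1.025 × 1.0825 ≈ 1.17946.
Nominal growth factor: 1.53200. Real growth factor = 1.53200 / 1.17946 ≈ 1.29889.
Total real return ≈ 29.8894%.

29.9%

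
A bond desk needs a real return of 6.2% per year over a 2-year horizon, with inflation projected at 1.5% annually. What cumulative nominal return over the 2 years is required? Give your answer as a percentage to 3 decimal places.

16.193%

Required annual nominal rate: (1+6.2%)(1+1.5%) − 1 = 7.793%.
Cumulative over 2 years: (1 + 0.07793)^2 − 1 ≈ 0.16193.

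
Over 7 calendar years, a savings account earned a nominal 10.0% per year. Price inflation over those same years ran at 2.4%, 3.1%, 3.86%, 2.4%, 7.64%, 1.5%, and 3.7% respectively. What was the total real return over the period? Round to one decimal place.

Cumulative inflation factor: 1.024 × 1.031 × 1.0386 × 1.024 × 1.0764 × 1.015 × 1.037 ≈ 1.27211.
Nominal growth factor: 1.94872. Real growth factor = 1.94872 / 1.27211 ≈ 1.53188.
Total real return ≈ 53.1875%.

53.2%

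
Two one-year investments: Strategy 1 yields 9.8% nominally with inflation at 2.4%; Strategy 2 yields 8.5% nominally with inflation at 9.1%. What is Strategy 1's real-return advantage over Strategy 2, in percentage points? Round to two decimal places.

Strategy 1 real return: 1.098/1.024 − 1 = 7.227%.
Strategy 2 real return: 1.085/1.091 − 1 = -0.550%.
Difference: 7.227 − (-0.550) = 7.777 pp.

7.78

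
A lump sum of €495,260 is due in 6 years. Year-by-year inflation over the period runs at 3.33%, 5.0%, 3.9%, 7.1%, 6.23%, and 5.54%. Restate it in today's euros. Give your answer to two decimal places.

Price-level factor over 6 years: 1.0333 × 1.050 × 1.039 × 1.071 × 1.0623 × 1.0554 ≈ 1.3535833954.
Purchasing power today: €495,260 divided by that factor.

€365,888.06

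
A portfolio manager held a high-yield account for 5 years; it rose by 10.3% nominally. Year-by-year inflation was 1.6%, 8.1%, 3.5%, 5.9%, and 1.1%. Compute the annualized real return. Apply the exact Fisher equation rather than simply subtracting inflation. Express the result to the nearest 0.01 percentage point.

Cumulative inflation factor: 1.016 × 1.081 × 1.035 × 1.059 × 1.011 ≈ 1.21705.
Nominal growth factor: 1.10300. Real growth factor = 1.10300 / 1.21705 ≈ 0.90629.
Annualized: 0.90629^(1/5) − 1 ≈ -0.01949.

-1.95%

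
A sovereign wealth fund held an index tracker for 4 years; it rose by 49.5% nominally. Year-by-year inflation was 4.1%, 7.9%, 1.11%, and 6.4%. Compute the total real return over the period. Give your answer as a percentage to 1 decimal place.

Cumulative inflation factor: 1.041 × 1.079 × 1.0111 × 1.064 ≈ 1.20839.
Nominal growth factor: 1.49500. Real growth factor = 1.49500 / 1.20839 ≈ 1.23718.
Total real return ≈ 23.7181%.

23.7%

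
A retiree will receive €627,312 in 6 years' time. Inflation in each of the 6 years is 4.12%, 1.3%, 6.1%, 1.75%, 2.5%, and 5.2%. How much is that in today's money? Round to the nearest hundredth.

€510,917.27

Price-level factor over 6 years: 1.0412 × 1.013 × 1.061 × 1.0175 × 1.025 × 1.052 ≈ 1.2278152178.
Purchasing power today: €627,312 divided by that factor.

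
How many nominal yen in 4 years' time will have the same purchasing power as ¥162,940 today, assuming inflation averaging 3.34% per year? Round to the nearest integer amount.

¥185,824

Cumulative price-level factor: (1+3.34%)^4 ≈ 1.1404436433.
The nominal amount required is ¥162,940 scaled up by that factor.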